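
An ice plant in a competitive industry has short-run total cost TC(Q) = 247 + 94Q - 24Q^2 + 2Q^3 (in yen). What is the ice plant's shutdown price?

¥22 per unit

Short-run supply begins at min AVC. From VC = 94Q - 24Q^2 + 2Q^3, AVC = 94 - 24Q + 2Q^2.
dAVC/dQ = -24 + 4Q = 0 gives Q = 6. min AVC = 94 - 24·6 + 2·6^2 = 22.
The firm shuts down for any P below ¥22.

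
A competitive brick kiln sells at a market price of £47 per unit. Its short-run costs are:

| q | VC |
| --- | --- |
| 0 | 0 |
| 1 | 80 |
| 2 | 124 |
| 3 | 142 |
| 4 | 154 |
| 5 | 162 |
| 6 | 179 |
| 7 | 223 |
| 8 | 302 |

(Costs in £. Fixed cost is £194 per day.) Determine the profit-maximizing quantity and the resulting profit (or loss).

q = 7; profit = -£88

Tabulate TR − TC: q=0: -194; q=1: -227; q=2: -224; q=3: -195; q=4: -160; q=5: -121; q=6: -91; q=7: -88; q=8: -120.
Profit is maximized at q = 7. AVC there is 223/7 = £31.86 ≤ P, so producing beats shutting down (which would give -£194).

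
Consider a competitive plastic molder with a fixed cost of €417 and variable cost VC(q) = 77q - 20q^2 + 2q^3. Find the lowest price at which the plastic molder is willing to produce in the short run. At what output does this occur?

€27 per unit, at q = 5

The firm shuts down when price falls below the minimum of average variable cost. AVC = VC/q = 77 - 20q + 2q^2.
At the minimum of AVC, MC = AVC. MC = 77 - 40q + 6q^2; setting MC = AVC gives 4q^2 - 20q = 0, so q = 5. min AVC = 27.
For P < €27 the firm produces nothing.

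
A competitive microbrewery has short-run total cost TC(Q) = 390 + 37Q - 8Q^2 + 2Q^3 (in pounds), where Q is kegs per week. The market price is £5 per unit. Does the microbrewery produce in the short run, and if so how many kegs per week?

Variable cost is VC = 37Q - 8Q^2 + 2Q^3, so AVC = VC/Q = 37 - 8Q + 2Q^2 and MC = dTC/dQ = 37 - 16Q + 6Q^2.
AVC is minimized where dAVC/dQ = -8 + 4Q = 0, at Q = 2; min AVC = 37 - 8·2 + 2·2^2 = £29.
With P < min AVC (£5 < £29), every unit sold adds to the loss.
Best response: produce nothing and absorb the £390 fixed cost.

Shut down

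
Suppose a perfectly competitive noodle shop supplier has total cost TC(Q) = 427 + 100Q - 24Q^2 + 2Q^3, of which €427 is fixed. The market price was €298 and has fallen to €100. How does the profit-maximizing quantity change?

AVC = 100 - 24Q + 2Q^2, minimized at Q = 6 where min AVC = €28. MC = 100 - 48Q + 6Q^2.
At P = €298 ≥ min AVC, set P = MC on the rising branch: Q = 11.
At P = €100 ≥ min AVC, set P = MC: Q = 8. The firm stays open but cuts output.

Output falls from 11 to 8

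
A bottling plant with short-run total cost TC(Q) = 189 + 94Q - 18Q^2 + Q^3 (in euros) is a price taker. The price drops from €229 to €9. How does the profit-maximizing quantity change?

MC = 94 - 36Q + 3Q^2; the shutdown threshold is min AVC = €13 (at Q = 9).
At P = €229 ≥ min AVC, set P = MC on the rising branch: Q = 15.
At P = €9 < min AVC = €13, price no longer covers variable cost at any output, so the firm shuts down: Q = 0.

Output falls from 15 to 0 (the firm shuts down)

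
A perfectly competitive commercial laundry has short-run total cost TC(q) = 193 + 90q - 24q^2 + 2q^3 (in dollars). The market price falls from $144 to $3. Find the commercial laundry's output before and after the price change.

Output falls from 9 to 0 (the firm shuts down)

MC = 90 - 48q + 6q^2; the shutdown threshold is min AVC = $18 (at q = 6).
With P = $144 above the shutdown price, P = MC gives q = 9.
At P = $3 < min AVC = $18, price no longer covers variable cost at any output, so the firm shuts down: q = 0.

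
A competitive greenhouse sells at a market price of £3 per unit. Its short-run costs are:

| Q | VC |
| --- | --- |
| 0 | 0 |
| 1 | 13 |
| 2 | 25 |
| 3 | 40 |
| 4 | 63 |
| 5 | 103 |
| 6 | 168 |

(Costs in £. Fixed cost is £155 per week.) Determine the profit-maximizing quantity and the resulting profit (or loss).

Q = 0 (shut down); profit = -£155

Tabulate TR − TC: Q=0: -155; Q=1: -165; Q=2: -174; Q=3: -186; Q=4: -206; Q=5: -243; Q=6: -305.
Profit is highest at Q = 0. Equivalently, the lowest AVC in the table is 25/2 ≈ £12.50 at Q = 2, and P = £3 falls below it — price never covers variable cost, so the firm shuts down and loses only its fixed cost.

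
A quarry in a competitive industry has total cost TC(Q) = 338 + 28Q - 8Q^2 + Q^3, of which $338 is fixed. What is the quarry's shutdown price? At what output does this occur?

$12 per unit, at Q = 4

The firm shuts down when price falls below the minimum of average variable cost. AVC = VC/Q = 28 - 8Q + Q^2.
At the minimum of AVC, MC = AVC. MC = 28 - 16Q + 3Q^2; setting MC = AVC gives 2Q^2 - 8Q = 0, so Q = 4. min AVC = 12.
The firm shuts down for any P below $12.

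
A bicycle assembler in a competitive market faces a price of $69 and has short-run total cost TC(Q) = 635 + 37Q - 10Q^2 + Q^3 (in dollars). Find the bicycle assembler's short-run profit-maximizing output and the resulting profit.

AVC = 37 - 10Q + Q^2 has its minimum $12 at Q = 5; price $69 clears that bar, so the firm operates.
With MC = 37 - 20Q + 3Q^2, P = MC on the upward-sloping part at Q* = 8.
TR = 69·8 = 552. TC = 635 + 168 = 803. Profit = 552 − 803 = -$251.
Shutting down would mean losing the fixed cost of $635, so operating at a loss of $251 is better by $384.

Profit = -$251 at Q = 8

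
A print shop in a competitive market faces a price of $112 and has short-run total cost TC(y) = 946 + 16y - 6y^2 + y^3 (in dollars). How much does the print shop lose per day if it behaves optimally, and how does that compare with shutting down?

Profit = -$306 at y = 8

AVC = 16 - 6y + y^2; min AVC = $7 at y = 3. Since P = $112 ≥ min AVC, the firm produces.
MC = 16 - 12y + 3y^2. Setting P = MC and taking the root on the rising branch gives y* = 8.
TR = 112·8 = 896. TC = 946 + 256 = 1202. Profit = 896 − 1202 = -$306.
Shutting down would mean losing the fixed cost of $946, so operating at a loss of $306 is better by $640.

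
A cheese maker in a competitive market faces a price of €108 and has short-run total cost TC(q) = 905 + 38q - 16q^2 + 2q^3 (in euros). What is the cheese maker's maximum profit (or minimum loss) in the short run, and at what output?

Profit = -€317 at q = 7

AVC = 38 - 16q + 2q^2; min AVC = €6 at q = 4. Since P = €108 ≥ min AVC, the firm produces.
MC = 38 - 32q + 6q^2. Setting P = MC and taking the root on the rising branch gives q* = 7.
TR = 108·7 = 756. TC = 905 + 168 = 1073. Profit = 756 − 1073 = -€317.
By producing, the firm covers all variable cost plus €588 of fixed cost; shutting down would lose the full €905.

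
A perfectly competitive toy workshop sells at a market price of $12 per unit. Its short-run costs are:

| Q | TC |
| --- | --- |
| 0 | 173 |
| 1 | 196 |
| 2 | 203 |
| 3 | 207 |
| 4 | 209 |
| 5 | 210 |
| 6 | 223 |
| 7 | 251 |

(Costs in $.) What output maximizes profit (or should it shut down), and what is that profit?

Compute π = P·Q − TC at each output: Q=0: -173; Q=1: -184; Q=2: -179; Q=3: -171; Q=4: -161; Q=5: -150; Q=6: -151; Q=7: -167.
Profit is maximized at Q = 5. AVC there is 37/5 = $7.40 ≤ P, so producing beats shutting down (which would give -$173).

Q = 5; profit = -$150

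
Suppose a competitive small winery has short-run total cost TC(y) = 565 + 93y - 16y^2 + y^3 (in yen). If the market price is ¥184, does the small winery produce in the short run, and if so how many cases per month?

Strip out fixed cost: VC = 93y - 16y^2 + y^3. Then AVC = 93 - 16y + y^2 and MC = 93 - 32y + 3y^2.
The AVC parabola has its vertex at y = 16/2 = 8, where AVC = 93 - 16·8 + 8^2 = ¥29.
P = ¥184 exceeds min AVC = ¥29, so the firm stays open.
Set P = MC: 184 = 93 - 32y + 3y^2 → -91 - 32y + 3y^2 = 0. The roots are y = -7/3 and y = 13; the profit-maximizing output is on the rising part of MC, so y* = 13.
Check: AVC at y = 13 is ¥54 ≤ P, so revenue covers variable cost.
Profit = P·y − TC = 184·13 − 1267 = ¥1125.

Produce at y = 13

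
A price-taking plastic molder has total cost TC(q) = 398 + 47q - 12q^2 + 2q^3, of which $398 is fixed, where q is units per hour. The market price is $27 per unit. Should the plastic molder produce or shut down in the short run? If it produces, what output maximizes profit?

Shut down

From TC, MC = TC'(q) = 47 - 24q + 6q^2 and AVC = VC/q = 47 - 12q + 2q^2.
AVC hits its minimum where MC = AVC, at q = 3, giving min AVC = 47 - 12·3 + 2·3^2 = $29.
P = $27 lies below min AVC = $29; no output level covers variable cost.
The firm minimizes its loss by shutting down and losing only its fixed cost of $398.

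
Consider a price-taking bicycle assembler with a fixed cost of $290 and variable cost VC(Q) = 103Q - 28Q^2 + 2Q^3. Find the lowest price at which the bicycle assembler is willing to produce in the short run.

The firm shuts down when price falls below the minimum of average variable cost. AVC = VC/Q = 103 - 28Q + 2Q^2.
dAVC/dQ = -28 + 4Q = 0 gives Q = 7. min AVC = 103 - 28·7 + 2·7^2 = 5.
So the shutdown price is $5.

$5 per unit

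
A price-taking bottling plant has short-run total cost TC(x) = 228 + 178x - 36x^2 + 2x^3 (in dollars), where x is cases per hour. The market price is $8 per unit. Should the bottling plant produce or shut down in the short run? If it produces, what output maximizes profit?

Shut down

Variable cost is VC = 178x - 36x^2 + 2x^3, so AVC = VC/x = 178 - 36x + 2x^2 and MC = dTC/dx = 178 - 72x + 6x^2.
AVC hits its minimum where MC = AVC, at x = 9, giving min AVC = 178 - 36·9 + 2·9^2 = $16.
With P < min AVC ($8 < $16), every unit sold adds to the loss.
The firm minimizes its loss by shutting down and losing only its fixed cost of $228.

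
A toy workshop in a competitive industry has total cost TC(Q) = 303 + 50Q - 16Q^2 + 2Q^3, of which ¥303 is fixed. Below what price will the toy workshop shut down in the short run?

The firm shuts down when price falls below the minimum of average variable cost. AVC = VC/Q = 50 - 16Q + 2Q^2.
At the minimum of AVC, MC = AVC. MC = 50 - 32Q + 6Q^2; setting MC = AVC gives 4Q^2 - 16Q = 0, so Q = 4. min AVC = 18.
So the shutdown price is ¥18.

¥18 per unit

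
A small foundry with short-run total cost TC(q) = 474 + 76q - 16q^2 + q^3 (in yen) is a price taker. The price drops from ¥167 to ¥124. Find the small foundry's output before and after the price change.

AVC = 76 - 16q + q^2, minimized at q = 8 where min AVC = ¥12. MC = 76 - 32q + 3q^2.
At P = ¥167 ≥ min AVC, set P = MC on the rising branch: q = 13.
At P = ¥124 ≥ min AVC, set P = MC: q = 12. The firm stays open but cuts output.

Output falls from 13 to 12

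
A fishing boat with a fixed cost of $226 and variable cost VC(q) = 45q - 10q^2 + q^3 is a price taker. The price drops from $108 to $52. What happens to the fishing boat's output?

AVC = 45 - 10q + q^2, minimized at q = 5 where min AVC = $20. MC = 45 - 20q + 3q^2.
At P = $108 ≥ min AVC, set P = MC on the rising branch: q = 9.
At P = $52 ≥ min AVC, set P = MC: q = 7. The firm stays open but cuts output.

Output falls from 9 to 7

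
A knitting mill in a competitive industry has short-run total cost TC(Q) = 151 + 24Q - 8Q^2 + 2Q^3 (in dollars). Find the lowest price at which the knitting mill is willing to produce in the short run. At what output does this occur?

$16 per unit, at Q = 2

Short-run supply begins at min AVC. From VC = 24Q - 8Q^2 + 2Q^3, AVC = 24 - 8Q + 2Q^2.
dAVC/dQ = -8 + 4Q = 0 gives Q = 2. min AVC = 24 - 8·2 + 2·2^2 = 16.
For P < $16 the firm produces nothing.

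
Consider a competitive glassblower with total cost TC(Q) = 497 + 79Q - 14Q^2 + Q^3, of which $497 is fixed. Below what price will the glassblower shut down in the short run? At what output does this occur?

$30 per unit, at Q = 7

The firm shuts down when price falls below the minimum of average variable cost. AVC = VC/Q = 79 - 14Q + Q^2.
At the minimum of AVC, MC = AVC. MC = 79 - 28Q + 3Q^2; setting MC = AVC gives 2Q^2 - 14Q = 0, so Q = 7. min AVC = 30.
For P < $30 the firm produces nothing.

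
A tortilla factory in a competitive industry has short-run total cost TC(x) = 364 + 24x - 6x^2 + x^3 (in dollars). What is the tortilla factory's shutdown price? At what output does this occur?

Short-run supply begins at min AVC. From VC = 24x - 6x^2 + x^3, AVC = 24 - 6x + x^2.
dAVC/dx = -6 + 2x = 0 gives x = 3. min AVC = 24 - 6·3 + 3^2 = 15.
So the shutdown price is $15.

$15 per unit, at x = 3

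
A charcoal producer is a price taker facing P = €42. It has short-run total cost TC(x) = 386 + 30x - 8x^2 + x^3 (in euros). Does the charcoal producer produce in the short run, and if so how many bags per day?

Produce at x = 6

From TC, MC = TC'(x) = 30 - 16x + 3x^2 and AVC = VC/x = 30 - 8x + x^2.
AVC is minimized where dAVC/dx = -8 + 2x = 0, at x = 4; min AVC = 30 - 8·4 + 4^2 = €14.
Since P = €42 ≥ min AVC = €14, price covers variable cost and the firm should produce.
Set P = MC: 42 = 30 - 16x + 3x^2 → -12 - 16x + 3x^2 = 0. The roots are x = -2/3 and x = 6; the profit-maximizing output is on the rising part of MC, so x* = 6.
Check: AVC at x = 6 is €18 ≤ P, so revenue covers variable cost.
Profit = P·x − TC = 42·6 − 494 = -€242, a loss, but smaller than the €386 fixed cost the firm would lose by shutting down.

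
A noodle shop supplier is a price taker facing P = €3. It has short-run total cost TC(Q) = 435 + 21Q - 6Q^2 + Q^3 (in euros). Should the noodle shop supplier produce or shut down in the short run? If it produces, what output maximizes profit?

Shut down

From TC, MC = TC'(Q) = 21 - 12Q + 3Q^2 and AVC = VC/Q = 21 - 6Q + Q^2.
The AVC parabola has its vertex at Q = 6/2 = 3, where AVC = 21 - 6·3 + 3^2 = €12.
P = €3 lies below min AVC = €12; no output level covers variable cost.
Best response: produce nothing and absorb the €435 fixed cost.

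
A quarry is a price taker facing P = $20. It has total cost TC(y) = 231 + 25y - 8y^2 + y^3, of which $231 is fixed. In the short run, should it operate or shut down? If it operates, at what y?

Produce at y = 5

From TC, MC = TC'(y) = 25 - 16y + 3y^2 and AVC = VC/y = 25 - 8y + y^2.
AVC hits its minimum where MC = AVC, at y = 4, giving min AVC = 25 - 8·4 + 4^2 = $9.
Because $20 ≥ $9, revenue can cover variable cost; the firm operates.
P = MC gives 5 - 16y + 3y^2 = 0, with roots 1/3 and 5. Take the larger (rising MC): y* = 5.
Check: AVC at y = 5 is $10 ≤ P, so revenue covers variable cost.
Profit = P·y − TC = 20·5 − 281 = -$181, a loss, but smaller than the $231 fixed cost the firm would lose by shutting down.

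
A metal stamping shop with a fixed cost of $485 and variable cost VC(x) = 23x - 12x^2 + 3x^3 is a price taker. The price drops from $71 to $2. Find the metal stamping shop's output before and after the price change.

Output falls from 4 to 0 (the firm shuts down)

MC = 23 - 24x + 9x^2; the shutdown threshold is min AVC = $11 (at x = 2).
With P = $71 above the shutdown price, P = MC gives x = 4.
At P = $2 < min AVC = $11, price no longer covers variable cost at any output, so the firm shuts down: x = 0.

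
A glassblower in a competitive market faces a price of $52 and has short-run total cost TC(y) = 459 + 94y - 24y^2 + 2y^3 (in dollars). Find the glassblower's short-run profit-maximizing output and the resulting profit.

AVC = 94 - 24y + 2y^2; min AVC = $22 at y = 6. Since P = $52 ≥ min AVC, the firm produces.
MC = 94 - 48y + 6y^2. Setting P = MC and taking the root on the rising branch gives y* = 7.
TR = 52·7 = 364. TC = 459 + 168 = 627. Profit = 364 − 627 = -$263.
By producing, the firm covers all variable cost plus $196 of fixed cost; shutting down would lose the full $459.

Profit = -$263 at y = 7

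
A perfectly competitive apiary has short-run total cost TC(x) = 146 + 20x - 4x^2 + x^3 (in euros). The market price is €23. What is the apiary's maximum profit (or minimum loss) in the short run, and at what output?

AVC = 20 - 4x + x^2 has its minimum €16 at x = 2; price €23 clears that bar, so the firm operates.
With MC = 20 - 8x + 3x^2, P = MC on the upward-sloping part at x* = 3.
TR = 23·3 = 69. TC = 146 + 51 = 197. Profit = 69 − 197 = -€128.
By producing, the firm covers all variable cost plus €18 of fixed cost; shutting down would lose the full €146.

Profit = -€128 at x = 3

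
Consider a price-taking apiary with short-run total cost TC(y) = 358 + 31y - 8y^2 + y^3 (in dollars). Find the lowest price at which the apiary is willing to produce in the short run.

Short-run supply begins at min AVC. From VC = 31y - 8y^2 + y^3, AVC = 31 - 8y + y^2.
At the minimum of AVC, MC = AVC. MC = 31 - 16y + 3y^2; setting MC = AVC gives 2y^2 - 8y = 0, so y = 4. min AVC = 15.
So the shutdown price is $15.

$15 per unit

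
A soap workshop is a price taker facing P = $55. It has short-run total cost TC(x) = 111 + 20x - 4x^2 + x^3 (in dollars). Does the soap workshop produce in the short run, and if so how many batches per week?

Strip out fixed cost: VC = 20x - 4x^2 + x^3. Then AVC = 20 - 4x + x^2 and MC = 20 - 8x + 3x^2.
The AVC parabola has its vertex at x = 4/2 = 2, where AVC = 20 - 4·2 + 2^2 = $16.
Since P = $55 ≥ min AVC = $16, price covers variable cost and the firm should produce.
Solving P = MC: -35 - 8x + 3x^2 = 0 ⇒ x = -7/3 or 5. On the upward-sloping branch, x* = 5.
Check: AVC at x = 5 is $25 ≤ P, so revenue covers variable cost.
Profit = P·x − TC = 55·5 − 236 = $39.

Produce at x = 5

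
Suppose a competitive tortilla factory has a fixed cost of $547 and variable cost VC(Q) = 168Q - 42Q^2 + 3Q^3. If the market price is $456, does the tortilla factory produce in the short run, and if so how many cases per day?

From TC, MC = TC'(Q) = 168 - 84Q + 9Q^2 and AVC = VC/Q = 168 - 42Q + 3Q^2.
AVC is minimized where dAVC/dQ = -42 + 6Q = 0, at Q = 7; min AVC = 168 - 42·7 + 3·7^2 = $21.
Since P = $456 ≥ min AVC = $21, price covers variable cost and the firm should produce.
Solving P = MC: -288 - 84Q + 9Q^2 = 0 ⇒ Q = -8/3 or 12. On the upward-sloping branch, Q* = 12.
Check: AVC at Q = 12 is $96 ≤ P, so revenue covers variable cost.
Profit = P·Q − TC = 456·12 − 1699 = $3773.

Produce at Q = 12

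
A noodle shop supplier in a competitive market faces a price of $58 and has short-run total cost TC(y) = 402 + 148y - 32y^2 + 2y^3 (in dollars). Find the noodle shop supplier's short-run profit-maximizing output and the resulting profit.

AVC = 148 - 32y + 2y^2; min AVC = $20 at y = 8. Since P = $58 ≥ min AVC, the firm produces.
MC = 148 - 64y + 6y^2. Setting P = MC and taking the root on the rising branch gives y* = 9.
TR = 58·9 = 522. TC = 402 + 198 = 600. Profit = 522 − 600 = -$78.
By producing, the firm covers all variable cost plus $324 of fixed cost; shutting down would lose the full $402.

Profit = -$78 at y = 9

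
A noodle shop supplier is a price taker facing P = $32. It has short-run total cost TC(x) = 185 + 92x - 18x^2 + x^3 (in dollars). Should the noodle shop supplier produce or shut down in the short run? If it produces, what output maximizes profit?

From TC, MC = TC'(x) = 92 - 36x + 3x^2 and AVC = VC/x = 92 - 18x + x^2.
AVC hits its minimum where MC = AVC, at x = 9, giving min AVC = 92 - 18·9 + 9^2 = $11.
P = $32 exceeds min AVC = $11, so the firm stays open.
Set P = MC: 32 = 92 - 36x + 3x^2 → 60 - 36x + 3x^2 = 0. The roots are x = 2 and x = 10; the profit-maximizing output is on the rising part of MC, so x* = 10.
Check: AVC at x = 10 is $12 ≤ P, so revenue covers variable cost.
Profit = P·x − TC = 32·10 − 305 = $15.

Produce at x = 10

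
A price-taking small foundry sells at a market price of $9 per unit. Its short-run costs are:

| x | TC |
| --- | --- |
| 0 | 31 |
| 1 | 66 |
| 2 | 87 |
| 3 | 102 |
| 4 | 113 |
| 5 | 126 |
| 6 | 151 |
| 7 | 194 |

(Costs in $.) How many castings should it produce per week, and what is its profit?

Tabulate TR − TC: x=0: -31; x=1: -57; x=2: -69; x=3: -75; x=4: -77; x=5: -81; x=6: -97; x=7: -131.
Profit is highest at x = 0. Equivalently, the lowest AVC in the table is 95/5 ≈ $19 at x = 5, and P = $9 falls below it — price never covers variable cost, so the firm shuts down and loses only its fixed cost.

x = 0 (shut down); profit = -$31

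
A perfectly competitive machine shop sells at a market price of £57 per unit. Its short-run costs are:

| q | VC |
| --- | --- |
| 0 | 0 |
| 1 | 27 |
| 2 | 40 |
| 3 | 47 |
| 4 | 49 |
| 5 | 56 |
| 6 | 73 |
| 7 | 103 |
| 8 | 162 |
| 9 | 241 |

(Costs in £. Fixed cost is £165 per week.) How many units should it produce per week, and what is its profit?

q = 7; profit = £131

Profit at each row (π = 57q − TC): q=0: -165; q=1: -135; q=2: -91; q=3: -41; q=4: 14; q=5: 64; q=6: 104; q=7: 131; q=8: 129; q=9: 107.
Profit is maximized at q = 7. AVC there is 103/7 = £14.71 ≤ P, so producing beats shutting down (which would give -£165).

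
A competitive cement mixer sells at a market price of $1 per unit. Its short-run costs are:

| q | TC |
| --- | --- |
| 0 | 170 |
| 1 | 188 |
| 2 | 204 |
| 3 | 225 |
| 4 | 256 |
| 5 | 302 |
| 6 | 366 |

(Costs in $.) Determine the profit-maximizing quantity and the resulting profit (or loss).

q = 0 (shut down); profit = -$170

Profit at each row (π = 1q − TC): q=0: -170; q=1: -187; q=2: -202; q=3: -222; q=4: -252; q=5: -297; q=6: -360.
Profit is highest at q = 0. Equivalently, the lowest AVC in the table is 34/2 ≈ $17 at q = 2, and P = $1 falls below it — price never covers variable cost, so the firm shuts down and loses only its fixed cost.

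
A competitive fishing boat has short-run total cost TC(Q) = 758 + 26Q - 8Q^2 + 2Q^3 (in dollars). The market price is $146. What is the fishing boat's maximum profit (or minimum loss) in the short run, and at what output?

AVC = 26 - 8Q + 2Q^2; min AVC = $18 at Q = 2. Since P = $146 ≥ min AVC, the firm produces.
With MC = 26 - 16Q + 6Q^2, P = MC on the upward-sloping part at Q* = 6.
TR = 146·6 = 876. TC = 758 + 300 = 1058. Profit = 876 − 1058 = -$182.
That loss of $182 beats the $758 the firm would lose by shutting down; producing recovers $576 of fixed cost.

Profit = -$182 at Q = 6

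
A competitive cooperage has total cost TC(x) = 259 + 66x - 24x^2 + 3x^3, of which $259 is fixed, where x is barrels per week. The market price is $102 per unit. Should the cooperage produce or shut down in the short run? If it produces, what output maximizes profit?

From TC, MC = TC'(x) = 66 - 48x + 9x^2 and AVC = VC/x = 66 - 24x + 3x^2.
The AVC parabola has its vertex at x = 24/6 = 4, where AVC = 66 - 24·4 + 3·4^2 = $18.
Because $102 ≥ $18, revenue can cover variable cost; the firm operates.
Solving P = MC: -36 - 48x + 9x^2 = 0 ⇒ x = -2/3 or 6. On the upward-sloping branch, x* = 6.
Check: AVC at x = 6 is $30 ≤ P, so revenue covers variable cost.
Profit = P·x − TC = 102·6 − 439 = $173.

Produce at x = 6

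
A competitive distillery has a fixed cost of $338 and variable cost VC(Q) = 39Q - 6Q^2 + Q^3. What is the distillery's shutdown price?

$30 per unit

Short-run supply begins at min AVC. From VC = 39Q - 6Q^2 + Q^3, AVC = 39 - 6Q + Q^2.
dAVC/dQ = -6 + 2Q = 0 gives Q = 3. min AVC = 39 - 6·3 + 3^2 = 30.
For P < $30 the firm produces nothing.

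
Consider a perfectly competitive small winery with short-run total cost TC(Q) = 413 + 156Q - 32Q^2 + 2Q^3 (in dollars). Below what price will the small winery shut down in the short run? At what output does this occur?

$28 per unit, at Q = 8

Short-run supply begins at min AVC. From VC = 156Q - 32Q^2 + 2Q^3, AVC = 156 - 32Q + 2Q^2.
At the minimum of AVC, MC = AVC. MC = 156 - 64Q + 6Q^2; setting MC = AVC gives 4Q^2 - 32Q = 0, so Q = 8. min AVC = 28.
The firm shuts down for any P below $28.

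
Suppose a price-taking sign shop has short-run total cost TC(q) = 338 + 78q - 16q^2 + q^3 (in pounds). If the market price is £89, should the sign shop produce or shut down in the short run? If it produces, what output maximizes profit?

Produce at q = 11

From TC, MC = TC'(q) = 78 - 32q + 3q^2 and AVC = VC/q = 78 - 16q + q^2.
AVC hits its minimum where MC = AVC, at q = 8, giving min AVC = 78 - 16·8 + 8^2 = £14.
Since P = £89 ≥ min AVC = £14, price covers variable cost and the firm should produce.
P = MC gives -11 - 32q + 3q^2 = 0, with roots -1/3 and 11. Take the larger (rising MC): q* = 11.
Check: AVC at q = 11 is £23 ≤ P, so revenue covers variable cost.
Profit = P·q − TC = 89·11 − 591 = £388.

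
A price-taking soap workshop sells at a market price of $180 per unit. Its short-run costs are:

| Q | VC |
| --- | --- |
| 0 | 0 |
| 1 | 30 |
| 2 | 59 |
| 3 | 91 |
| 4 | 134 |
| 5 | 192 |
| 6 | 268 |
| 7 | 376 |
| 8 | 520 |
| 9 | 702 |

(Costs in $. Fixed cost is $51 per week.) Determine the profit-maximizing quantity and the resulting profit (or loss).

Tabulate TR − TC: Q=0: -51; Q=1: 99; Q=2: 250; Q=3: 398; Q=4: 535; Q=5: 657; Q=6: 761; Q=7: 833; Q=8: 869; Q=9: 867.
Profit is maximized at Q = 8. AVC there is 520/8 = $65 ≤ P, so producing beats shutting down (which would give -$51).

Q = 8; profit = $869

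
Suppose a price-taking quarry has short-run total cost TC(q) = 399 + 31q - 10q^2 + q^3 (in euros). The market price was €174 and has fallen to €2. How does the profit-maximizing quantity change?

Output falls from 11 to 0 (the firm shuts down)

AVC = 31 - 10q + q^2, minimized at q = 5 where min AVC = €6. MC = 31 - 20q + 3q^2.
With P = €174 above the shutdown price, P = MC gives q = 11.
At P = €2 < min AVC = €6, price no longer covers variable cost at any output, so the firm shuts down: q = 0.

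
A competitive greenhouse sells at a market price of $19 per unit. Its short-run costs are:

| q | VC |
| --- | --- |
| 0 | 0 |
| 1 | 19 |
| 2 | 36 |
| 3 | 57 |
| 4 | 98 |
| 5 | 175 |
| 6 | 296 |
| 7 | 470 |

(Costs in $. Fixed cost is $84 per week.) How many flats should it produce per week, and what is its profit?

Profit at each row (π = 19q − TC): q=0: -84; q=1: -84; q=2: -82; q=3: -84; q=4: -106; q=5: -164; q=6: -266; q=7: -421.
Profit is maximized at q = 2. AVC there is 36/2 = $18 ≤ P, so producing beats shutting down (which would give -$84).

q = 2; profit = -$82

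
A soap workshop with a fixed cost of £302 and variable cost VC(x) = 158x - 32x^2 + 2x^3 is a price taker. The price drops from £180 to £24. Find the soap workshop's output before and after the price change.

AVC = 158 - 32x + 2x^2, minimized at x = 8 where min AVC = £30. MC = 158 - 64x + 6x^2.
At P = £180 ≥ min AVC, set P = MC on the rising branch: x = 11.
At P = £24 < min AVC = £30, price no longer covers variable cost at any output, so the firm shuts down: x = 0.

Output falls from 11 to 0 (the firm shuts down)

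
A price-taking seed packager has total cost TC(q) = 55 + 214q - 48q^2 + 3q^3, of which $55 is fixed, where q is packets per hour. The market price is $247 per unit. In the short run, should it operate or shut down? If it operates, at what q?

Strip out fixed cost: VC = 214q - 48q^2 + 3q^3. Then AVC = 214 - 48q + 3q^2 and MC = 214 - 96q + 9q^2.
AVC hits its minimum where MC = AVC, at q = 8, giving min AVC = 214 - 48·8 + 3·8^2 = $22.
Because $247 ≥ $22, revenue can cover variable cost; the firm operates.
P = MC gives -33 - 96q + 9q^2 = 0, with roots -1/3 and 11. Take the larger (rising MC): q* = 11.
Check: AVC at q = 11 is $49 ≤ P, so revenue covers variable cost.
Profit = P·q − TC = 247·11 − 594 = $2123.

Produce at q = 11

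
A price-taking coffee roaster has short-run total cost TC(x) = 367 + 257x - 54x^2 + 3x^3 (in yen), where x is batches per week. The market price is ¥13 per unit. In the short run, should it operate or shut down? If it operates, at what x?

Shut down

From TC, MC = TC'(x) = 257 - 108x + 9x^2 and AVC = VC/x = 257 - 54x + 3x^2.
AVC hits its minimum where MC = AVC, at x = 9, giving min AVC = 257 - 54·9 + 3·9^2 = ¥14.
With P < min AVC (¥13 < ¥14), every unit sold adds to the loss.
Best response: produce nothing and absorb the ¥367 fixed cost.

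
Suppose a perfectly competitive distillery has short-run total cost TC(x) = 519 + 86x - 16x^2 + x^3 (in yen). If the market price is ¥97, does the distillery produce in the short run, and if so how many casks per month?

Produce at x = 11

Variable cost is VC = 86x - 16x^2 + x^3, so AVC = VC/x = 86 - 16x + x^2 and MC = dTC/dx = 86 - 32x + 3x^2.
AVC hits its minimum where MC = AVC, at x = 8, giving min AVC = 86 - 16·8 + 8^2 = ¥22.
P = ¥97 exceeds min AVC = ¥22, so the firm stays open.
Set P = MC: 97 = 86 - 32x + 3x^2 → -11 - 32x + 3x^2 = 0. The roots are x = -1/3 and x = 11; the profit-maximizing output is on the rising part of MC, so x* = 11.
Check: AVC at x = 11 is ¥31 ≤ P, so revenue covers variable cost.
Profit = P·x − TC = 97·11 − 860 = ¥207.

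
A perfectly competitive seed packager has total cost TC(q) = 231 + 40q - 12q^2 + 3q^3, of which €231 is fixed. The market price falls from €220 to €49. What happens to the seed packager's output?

Output falls from 6 to 3

MC = 40 - 24q + 9q^2; the shutdown threshold is min AVC = €28 (at q = 2).
At P = €220 ≥ min AVC, set P = MC on the rising branch: q = 6.
At P = €49 ≥ min AVC, set P = MC: q = 3. The firm stays open but cuts output.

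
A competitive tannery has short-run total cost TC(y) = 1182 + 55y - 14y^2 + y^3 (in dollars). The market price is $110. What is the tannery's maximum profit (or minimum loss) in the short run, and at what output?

AVC = 55 - 14y + y^2 has its minimum $6 at y = 7; price $110 clears that bar, so the firm operates.
MC = 55 - 28y + 3y^2. Setting P = MC and taking the root on the rising branch gives y* = 11.
TR = 110·11 = 1210. TC = 1182 + 242 = 1424. Profit = 1210 − 1424 = -$214.
Shutting down would mean losing the fixed cost of $1182, so operating at a loss of $214 is better by $968.

Profit = -$214 at y = 11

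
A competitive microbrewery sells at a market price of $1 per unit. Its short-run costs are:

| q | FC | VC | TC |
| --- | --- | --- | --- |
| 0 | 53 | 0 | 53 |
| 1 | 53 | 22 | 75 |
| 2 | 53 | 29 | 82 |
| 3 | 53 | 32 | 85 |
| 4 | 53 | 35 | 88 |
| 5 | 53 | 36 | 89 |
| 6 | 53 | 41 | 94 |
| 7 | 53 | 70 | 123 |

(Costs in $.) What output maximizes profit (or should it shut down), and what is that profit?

q = 0 (shut down); profit = -$53

Tabulate TR − TC: q=0: -53; q=1: -74; q=2: -80; q=3: -82; q=4: -84; q=5: -84; q=6: -88; q=7: -116.
Profit is highest at q = 0. Equivalently, the lowest AVC in the table is 41/6 ≈ $6.83 at q = 6, and P = $1 falls below it — price never covers variable cost, so the firm shuts down and loses only its fixed cost.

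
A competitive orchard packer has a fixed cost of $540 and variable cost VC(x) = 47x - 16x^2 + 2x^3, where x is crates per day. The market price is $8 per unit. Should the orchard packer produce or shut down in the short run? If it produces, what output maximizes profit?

Strip out fixed cost: VC = 47x - 16x^2 + 2x^3. Then AVC = 47 - 16x + 2x^2 and MC = 47 - 32x + 6x^2.
AVC is minimized where dAVC/dx = -16 + 4x = 0, at x = 4; min AVC = 47 - 16·4 + 2·4^2 = $15.
With P < min AVC ($8 < $15), every unit sold adds to the loss.
The firm minimizes its loss by shutting down and losing only its fixed cost of $540.

Shut down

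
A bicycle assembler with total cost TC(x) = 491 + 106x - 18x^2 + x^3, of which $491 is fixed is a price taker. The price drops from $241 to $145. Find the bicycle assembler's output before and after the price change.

AVC = 106 - 18x + x^2, minimized at x = 9 where min AVC = $25. MC = 106 - 36x + 3x^2.
With P = $241 above the shutdown price, P = MC gives x = 15.
At P = $145 ≥ min AVC, set P = MC: x = 13. The firm stays open but cuts output.

Output falls from 15 to 13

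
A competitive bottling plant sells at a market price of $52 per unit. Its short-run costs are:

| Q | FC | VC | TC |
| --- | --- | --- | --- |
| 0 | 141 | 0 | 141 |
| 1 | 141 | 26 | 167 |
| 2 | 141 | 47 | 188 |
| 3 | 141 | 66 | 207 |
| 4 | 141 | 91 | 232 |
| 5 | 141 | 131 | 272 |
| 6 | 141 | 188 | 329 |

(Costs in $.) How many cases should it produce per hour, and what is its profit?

Q = 5; profit = -$12

Compute π = P·Q − TC at each output: Q=0: -141; Q=1: -115; Q=2: -84; Q=3: -51; Q=4: -24; Q=5: -12; Q=6: -17.
Profit is maximized at Q = 5. AVC there is 131/5 = $26.20 ≤ P, so producing beats shutting down (which would give -$141).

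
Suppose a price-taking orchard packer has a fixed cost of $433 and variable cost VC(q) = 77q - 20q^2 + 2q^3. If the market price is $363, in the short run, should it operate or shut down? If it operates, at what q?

From TC, MC = TC'(q) = 77 - 40q + 6q^2 and AVC = VC/q = 77 - 20q + 2q^2.
The AVC parabola has its vertex at q = 20/4 = 5, where AVC = 77 - 20·5 + 2·5^2 = $27.
Since P = $363 ≥ min AVC = $27, price covers variable cost and the firm should produce.
P = MC gives -286 - 40q + 6q^2 = 0, with roots -13/3 and 11. Take the larger (rising MC): q* = 11.
Check: AVC at q = 11 is $99 ≤ P, so revenue covers variable cost.
Profit = P·q − TC = 363·11 − 1522 = $2471.

Produce at q = 11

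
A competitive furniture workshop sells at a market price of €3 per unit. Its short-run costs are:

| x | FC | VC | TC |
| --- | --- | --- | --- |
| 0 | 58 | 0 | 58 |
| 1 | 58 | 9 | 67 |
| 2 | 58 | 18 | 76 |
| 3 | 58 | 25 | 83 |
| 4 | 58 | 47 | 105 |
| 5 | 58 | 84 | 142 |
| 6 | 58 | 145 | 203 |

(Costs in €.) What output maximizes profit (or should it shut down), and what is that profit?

Compute π = P·x − TC at each output: x=0: -58; x=1: -64; x=2: -70; x=3: -74; x=4: -93; x=5: -127; x=6: -185.
Profit is highest at x = 0. Equivalently, the lowest AVC in the table is 25/3 ≈ €8.33 at x = 3, and P = €3 falls below it — price never covers variable cost, so the firm shuts down and loses only its fixed cost.

x = 0 (shut down); profit = -€58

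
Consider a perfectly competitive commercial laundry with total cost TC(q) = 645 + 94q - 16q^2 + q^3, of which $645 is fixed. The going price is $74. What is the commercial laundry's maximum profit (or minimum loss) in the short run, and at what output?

Profit = -$245 at q = 10

AVC = 94 - 16q + q^2; min AVC = $30 at q = 8. Since P = $74 ≥ min AVC, the firm produces.
MC = 94 - 32q + 3q^2. Setting P = MC and taking the root on the rising branch gives q* = 10.
TR = 74·10 = 740. TC = 645 + 340 = 985. Profit = 740 − 985 = -$245.
By producing, the firm covers all variable cost plus $400 of fixed cost; shutting down would lose the full $645.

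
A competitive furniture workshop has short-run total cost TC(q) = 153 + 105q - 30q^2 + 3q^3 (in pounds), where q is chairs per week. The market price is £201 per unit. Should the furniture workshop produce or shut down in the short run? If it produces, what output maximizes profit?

Produce at q = 8

Variable cost is VC = 105q - 30q^2 + 3q^3, so AVC = VC/q = 105 - 30q + 3q^2 and MC = dTC/dq = 105 - 60q + 9q^2.
AVC is minimized where dAVC/dq = -30 + 6q = 0, at q = 5; min AVC = 105 - 30·5 + 3·5^2 = £30.
Because £201 ≥ £30, revenue can cover variable cost; the firm operates.
Solving P = MC: -96 - 60q + 9q^2 = 0 ⇒ q = -4/3 or 8. On the upward-sloping branch, q* = 8.
Check: AVC at q = 8 is £57 ≤ P, so revenue covers variable cost.
Profit = P·q − TC = 201·8 − 609 = £999.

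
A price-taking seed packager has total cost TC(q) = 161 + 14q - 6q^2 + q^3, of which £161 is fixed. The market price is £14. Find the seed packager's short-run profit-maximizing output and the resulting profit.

Profit = -£129 at q = 4

AVC = 14 - 6q + q^2; min AVC = £5 at q = 3. Since P = £14 ≥ min AVC, the firm produces.
MC = 14 - 12q + 3q^2. Setting P = MC and taking the root on the rising branch gives q* = 4.
TR = 14·4 = 56. TC = 161 + 24 = 185. Profit = 56 − 185 = -£129.
That loss of £129 beats the £161 the firm would lose by shutting down; producing recovers £32 of fixed cost.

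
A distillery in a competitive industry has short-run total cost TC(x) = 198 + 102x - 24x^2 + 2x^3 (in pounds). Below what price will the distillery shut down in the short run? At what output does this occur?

£30 per unit, at x = 6

The shutdown price is the minimum of AVC. VC = 102x - 24x^2 + 2x^3, so AVC = 102 - 24x + 2x^2.
At the minimum of AVC, MC = AVC. MC = 102 - 48x + 6x^2; setting MC = AVC gives 4x^2 - 24x = 0, so x = 6. min AVC = 30.
For P < £30 the firm produces nothing.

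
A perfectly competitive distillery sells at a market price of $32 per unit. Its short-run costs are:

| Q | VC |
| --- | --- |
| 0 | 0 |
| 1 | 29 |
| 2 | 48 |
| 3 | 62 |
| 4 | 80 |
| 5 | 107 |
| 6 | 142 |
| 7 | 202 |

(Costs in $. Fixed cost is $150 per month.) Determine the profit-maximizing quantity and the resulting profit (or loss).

Q = 5; profit = -$97

Tabulate TR − TC: Q=0: -150; Q=1: -147; Q=2: -134; Q=3: -116; Q=4: -102; Q=5: -97; Q=6: -100; Q=7: -128.
Profit is maximized at Q = 5. AVC there is 107/5 = $21.40 ≤ P, so producing beats shutting down (which would give -$150).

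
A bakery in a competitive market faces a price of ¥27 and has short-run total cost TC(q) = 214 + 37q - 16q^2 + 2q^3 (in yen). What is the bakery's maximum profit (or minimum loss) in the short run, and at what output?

Profit = -¥114 at q = 5

AVC = 37 - 16q + 2q^2; min AVC = ¥5 at q = 4. Since P = ¥27 ≥ min AVC, the firm produces.
With MC = 37 - 32q + 6q^2, P = MC on the upward-sloping part at q* = 5.
TR = 27·5 = 135. TC = 214 + 35 = 249. Profit = 135 − 249 = -¥114.
By producing, the firm covers all variable cost plus ¥100 of fixed cost; shutting down would lose the full ¥214.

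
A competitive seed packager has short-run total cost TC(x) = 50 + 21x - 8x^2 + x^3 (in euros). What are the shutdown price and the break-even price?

Shutdown price = €5; break-even price = €16

AVC = 21 - 8x + x^2; minimized at x = 4, giving min AVC = €5. That is the shutdown price.
ATC = 50/x + 21 - 8x + x^2. Setting dATC/dx = −50/x^2 − 8 + 2x = 0 gives x = 5 (since 2·5^3 − 8·5^2 = 50).
min ATC = 50/5 + 21 − 8·5 + 5^2 = €16. That is the break-even price.
For €5 ≤ P < €16 the firm produces at a loss; below €5 it shuts down.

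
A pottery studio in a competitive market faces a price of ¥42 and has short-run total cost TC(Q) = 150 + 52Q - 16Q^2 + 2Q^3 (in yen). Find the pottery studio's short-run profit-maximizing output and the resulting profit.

AVC = 52 - 16Q + 2Q^2 has its minimum ¥20 at Q = 4; price ¥42 clears that bar, so the firm operates.
MC = 52 - 32Q + 6Q^2. Setting P = MC and taking the root on the rising branch gives Q* = 5.
TR = 42·5 = 210. TC = 150 + 110 = 260. Profit = 210 − 260 = -¥50.
That loss of ¥50 beats the ¥150 the firm would lose by shutting down; producing recovers ¥100 of fixed cost.

Profit = -¥50 at Q = 5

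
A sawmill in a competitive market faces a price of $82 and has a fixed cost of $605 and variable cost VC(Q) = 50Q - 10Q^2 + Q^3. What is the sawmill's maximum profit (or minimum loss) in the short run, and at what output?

Profit = -$221 at Q = 8

AVC = 50 - 10Q + Q^2 has its minimum $25 at Q = 5; price $82 clears that bar, so the firm operates.
MC = 50 - 20Q + 3Q^2. Setting P = MC and taking the root on the rising branch gives Q* = 8.
TR = 82·8 = 656. TC = 605 + 272 = 877. Profit = 656 − 877 = -$221.
Shutting down would mean losing the fixed cost of $605, so operating at a loss of $221 is better by $384.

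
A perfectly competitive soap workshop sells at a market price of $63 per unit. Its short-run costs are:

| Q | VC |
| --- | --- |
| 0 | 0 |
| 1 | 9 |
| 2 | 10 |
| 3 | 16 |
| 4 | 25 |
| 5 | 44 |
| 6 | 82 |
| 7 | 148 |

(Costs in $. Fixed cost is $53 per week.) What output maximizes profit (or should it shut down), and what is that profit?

Q = 6; profit = $243

Compute π = P·Q − TC at each output: Q=0: -53; Q=1: 1; Q=2: 63; Q=3: 120; Q=4: 174; Q=5: 218; Q=6: 243; Q=7: 240.
Profit is maximized at Q = 6. AVC there is 82/6 = $13.67 ≤ P, so producing beats shutting down (which would give -$53).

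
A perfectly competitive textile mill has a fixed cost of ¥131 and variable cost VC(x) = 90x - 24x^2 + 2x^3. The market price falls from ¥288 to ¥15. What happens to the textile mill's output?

AVC = 90 - 24x + 2x^2, minimized at x = 6 where min AVC = ¥18. MC = 90 - 48x + 6x^2.
With P = ¥288 above the shutdown price, P = MC gives x = 11.
At P = ¥15 < min AVC = ¥18, price no longer covers variable cost at any output, so the firm shuts down: x = 0.

Output falls from 11 to 0 (the firm shuts down)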